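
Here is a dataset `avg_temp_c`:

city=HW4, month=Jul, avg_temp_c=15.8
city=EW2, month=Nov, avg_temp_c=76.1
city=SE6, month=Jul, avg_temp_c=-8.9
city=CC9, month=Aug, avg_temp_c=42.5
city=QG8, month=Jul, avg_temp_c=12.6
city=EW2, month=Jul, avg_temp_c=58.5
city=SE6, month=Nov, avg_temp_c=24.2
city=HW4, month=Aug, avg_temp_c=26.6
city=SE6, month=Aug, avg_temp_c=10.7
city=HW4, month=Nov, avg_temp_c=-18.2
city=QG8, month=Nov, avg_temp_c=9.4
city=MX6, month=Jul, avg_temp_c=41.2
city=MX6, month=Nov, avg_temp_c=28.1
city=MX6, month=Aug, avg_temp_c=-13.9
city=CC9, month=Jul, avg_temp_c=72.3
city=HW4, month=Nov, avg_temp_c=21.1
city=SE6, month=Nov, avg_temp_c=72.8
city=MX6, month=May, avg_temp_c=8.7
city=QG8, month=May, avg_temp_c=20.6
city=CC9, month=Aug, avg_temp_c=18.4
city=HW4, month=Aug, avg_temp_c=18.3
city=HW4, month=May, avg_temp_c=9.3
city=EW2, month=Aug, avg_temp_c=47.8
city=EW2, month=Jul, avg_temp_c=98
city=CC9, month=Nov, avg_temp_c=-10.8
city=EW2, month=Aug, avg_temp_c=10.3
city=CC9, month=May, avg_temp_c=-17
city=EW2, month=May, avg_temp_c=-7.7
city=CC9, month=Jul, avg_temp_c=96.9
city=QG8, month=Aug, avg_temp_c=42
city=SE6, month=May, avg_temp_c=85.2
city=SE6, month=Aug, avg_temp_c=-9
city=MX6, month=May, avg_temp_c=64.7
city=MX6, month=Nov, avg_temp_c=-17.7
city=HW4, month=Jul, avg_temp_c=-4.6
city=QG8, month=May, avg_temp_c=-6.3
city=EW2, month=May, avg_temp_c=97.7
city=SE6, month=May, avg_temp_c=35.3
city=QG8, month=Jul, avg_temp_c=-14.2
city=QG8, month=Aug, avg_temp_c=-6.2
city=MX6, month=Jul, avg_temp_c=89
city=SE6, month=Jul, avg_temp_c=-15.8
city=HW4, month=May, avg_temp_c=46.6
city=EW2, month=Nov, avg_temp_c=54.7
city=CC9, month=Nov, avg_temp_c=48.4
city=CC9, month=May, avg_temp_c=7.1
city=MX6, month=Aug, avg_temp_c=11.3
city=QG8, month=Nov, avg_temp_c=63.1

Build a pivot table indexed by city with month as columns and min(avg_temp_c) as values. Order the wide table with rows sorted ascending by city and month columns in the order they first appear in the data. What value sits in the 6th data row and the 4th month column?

With rows sorted ascending by city, row 6 is city=SE6. month columns in first-appearance order: Jul, Nov, Aug, May; column 4 is May.
Long rows with city=SE6, month=May: min(85.2, 35.3) = 35.3.

35.3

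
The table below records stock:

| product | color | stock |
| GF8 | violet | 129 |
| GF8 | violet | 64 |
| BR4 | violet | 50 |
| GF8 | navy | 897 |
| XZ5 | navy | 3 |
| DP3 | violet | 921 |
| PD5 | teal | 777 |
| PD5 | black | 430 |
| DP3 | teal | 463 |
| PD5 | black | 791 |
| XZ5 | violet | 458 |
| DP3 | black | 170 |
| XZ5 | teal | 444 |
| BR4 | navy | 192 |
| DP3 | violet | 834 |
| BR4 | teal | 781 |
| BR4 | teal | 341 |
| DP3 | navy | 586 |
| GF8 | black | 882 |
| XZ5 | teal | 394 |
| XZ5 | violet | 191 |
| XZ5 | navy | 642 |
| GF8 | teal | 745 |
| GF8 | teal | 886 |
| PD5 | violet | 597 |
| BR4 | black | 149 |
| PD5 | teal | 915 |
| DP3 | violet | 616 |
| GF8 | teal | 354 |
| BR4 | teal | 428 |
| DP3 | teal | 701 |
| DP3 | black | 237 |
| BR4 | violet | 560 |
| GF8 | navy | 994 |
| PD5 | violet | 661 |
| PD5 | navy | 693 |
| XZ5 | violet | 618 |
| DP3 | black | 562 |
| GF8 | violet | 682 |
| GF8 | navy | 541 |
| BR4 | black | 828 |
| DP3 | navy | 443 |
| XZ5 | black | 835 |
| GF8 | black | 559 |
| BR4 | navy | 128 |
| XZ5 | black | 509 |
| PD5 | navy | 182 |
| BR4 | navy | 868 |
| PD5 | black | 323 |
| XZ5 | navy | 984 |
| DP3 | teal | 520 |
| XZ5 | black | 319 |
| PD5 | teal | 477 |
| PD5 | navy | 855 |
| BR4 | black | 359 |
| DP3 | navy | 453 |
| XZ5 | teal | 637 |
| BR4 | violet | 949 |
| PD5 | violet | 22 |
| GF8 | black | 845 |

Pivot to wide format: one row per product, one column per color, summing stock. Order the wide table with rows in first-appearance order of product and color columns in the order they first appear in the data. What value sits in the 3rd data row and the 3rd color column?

With rows in first-appearance order of product, row 3 is product=XZ5. color columns in first-appearance order: violet, navy, teal, black; column 3 is teal.
Long rows with product=XZ5, color=teal: 444 + 394 + 637 = 1475.

1475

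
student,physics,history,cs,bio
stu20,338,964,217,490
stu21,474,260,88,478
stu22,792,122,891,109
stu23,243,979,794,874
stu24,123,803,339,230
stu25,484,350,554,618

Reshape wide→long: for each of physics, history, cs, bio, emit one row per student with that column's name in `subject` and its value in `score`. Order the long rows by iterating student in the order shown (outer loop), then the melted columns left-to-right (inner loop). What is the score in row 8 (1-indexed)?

24 rows total (6 × 4). Row 8: index ⌊(8-1)/4⌋ = 1 into student → stu21; (8-1) mod 4 = 3 into the melted columns → bio.
So row 8 is (stu21, bio, 478); score = 478.

478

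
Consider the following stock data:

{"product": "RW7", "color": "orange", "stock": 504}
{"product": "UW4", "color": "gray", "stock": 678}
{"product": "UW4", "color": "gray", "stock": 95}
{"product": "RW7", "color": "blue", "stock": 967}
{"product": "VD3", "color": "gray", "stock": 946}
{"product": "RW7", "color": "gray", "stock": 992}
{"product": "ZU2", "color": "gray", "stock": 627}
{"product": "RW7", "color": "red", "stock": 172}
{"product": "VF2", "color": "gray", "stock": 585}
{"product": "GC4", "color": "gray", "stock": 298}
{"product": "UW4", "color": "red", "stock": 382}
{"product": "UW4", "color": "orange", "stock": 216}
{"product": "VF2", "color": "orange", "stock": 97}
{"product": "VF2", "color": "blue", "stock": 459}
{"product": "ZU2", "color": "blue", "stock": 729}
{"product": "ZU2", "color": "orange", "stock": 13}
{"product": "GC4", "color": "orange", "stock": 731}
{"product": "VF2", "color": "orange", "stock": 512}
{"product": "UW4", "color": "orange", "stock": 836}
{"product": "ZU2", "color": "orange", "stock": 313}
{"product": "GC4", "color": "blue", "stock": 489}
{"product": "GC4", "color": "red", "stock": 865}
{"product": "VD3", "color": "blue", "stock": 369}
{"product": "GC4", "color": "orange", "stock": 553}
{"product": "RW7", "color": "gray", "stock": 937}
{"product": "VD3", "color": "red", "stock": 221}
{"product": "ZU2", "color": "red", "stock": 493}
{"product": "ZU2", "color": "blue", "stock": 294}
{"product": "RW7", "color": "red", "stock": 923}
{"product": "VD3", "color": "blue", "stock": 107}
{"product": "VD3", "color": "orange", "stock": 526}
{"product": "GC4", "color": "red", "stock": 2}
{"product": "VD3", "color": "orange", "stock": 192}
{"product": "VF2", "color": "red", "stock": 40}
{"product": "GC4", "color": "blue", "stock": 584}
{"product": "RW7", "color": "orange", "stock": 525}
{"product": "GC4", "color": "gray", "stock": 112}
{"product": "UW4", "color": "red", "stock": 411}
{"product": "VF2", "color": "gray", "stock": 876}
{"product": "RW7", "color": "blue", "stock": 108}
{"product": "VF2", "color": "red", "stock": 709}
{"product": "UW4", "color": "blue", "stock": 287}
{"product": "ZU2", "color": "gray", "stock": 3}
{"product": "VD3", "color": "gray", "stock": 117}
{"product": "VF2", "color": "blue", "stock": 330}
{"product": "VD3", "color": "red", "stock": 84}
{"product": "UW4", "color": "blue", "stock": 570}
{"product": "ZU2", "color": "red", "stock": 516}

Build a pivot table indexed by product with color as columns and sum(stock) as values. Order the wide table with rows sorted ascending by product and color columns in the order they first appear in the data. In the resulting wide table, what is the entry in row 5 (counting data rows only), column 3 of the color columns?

789

With rows sorted ascending by product, row 5 is product=VF2. color columns in first-appearance order: orange, gray, blue, red; column 3 is blue.
Long rows with product=VF2, color=blue: 459 + 330 = 789.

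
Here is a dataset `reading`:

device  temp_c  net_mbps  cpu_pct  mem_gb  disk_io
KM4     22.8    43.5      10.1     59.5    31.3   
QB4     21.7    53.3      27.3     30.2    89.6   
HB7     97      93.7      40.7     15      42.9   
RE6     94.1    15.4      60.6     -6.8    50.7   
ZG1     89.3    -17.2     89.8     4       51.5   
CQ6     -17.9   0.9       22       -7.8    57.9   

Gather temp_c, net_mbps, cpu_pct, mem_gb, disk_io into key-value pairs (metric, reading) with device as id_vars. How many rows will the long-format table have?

6 device values × 5 melted columns = 30 rows.

30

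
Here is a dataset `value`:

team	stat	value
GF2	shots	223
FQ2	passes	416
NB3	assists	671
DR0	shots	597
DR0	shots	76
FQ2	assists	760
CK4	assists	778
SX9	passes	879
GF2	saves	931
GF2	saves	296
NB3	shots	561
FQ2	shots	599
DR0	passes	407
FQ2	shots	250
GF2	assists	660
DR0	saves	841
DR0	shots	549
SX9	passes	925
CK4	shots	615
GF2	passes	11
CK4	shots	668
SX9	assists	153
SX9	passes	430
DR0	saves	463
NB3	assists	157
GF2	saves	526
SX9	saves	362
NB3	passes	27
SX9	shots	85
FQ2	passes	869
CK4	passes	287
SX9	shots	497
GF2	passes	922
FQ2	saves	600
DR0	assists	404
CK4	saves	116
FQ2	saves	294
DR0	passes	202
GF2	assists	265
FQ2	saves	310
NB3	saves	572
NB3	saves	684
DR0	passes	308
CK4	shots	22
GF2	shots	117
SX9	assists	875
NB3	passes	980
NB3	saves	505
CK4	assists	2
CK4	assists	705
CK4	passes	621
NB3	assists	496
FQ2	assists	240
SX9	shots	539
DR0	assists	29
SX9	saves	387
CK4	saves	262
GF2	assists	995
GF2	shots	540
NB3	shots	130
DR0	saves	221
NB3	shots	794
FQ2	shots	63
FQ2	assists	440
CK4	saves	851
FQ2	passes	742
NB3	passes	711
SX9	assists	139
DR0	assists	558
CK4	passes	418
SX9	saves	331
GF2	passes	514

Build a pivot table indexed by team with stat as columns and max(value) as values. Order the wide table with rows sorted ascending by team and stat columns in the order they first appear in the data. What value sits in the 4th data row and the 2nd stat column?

922

With rows sorted ascending by team, row 4 is team=GF2. stat columns in first-appearance order: shots, passes, assists, saves; column 2 is passes.
Long rows with team=GF2, stat=passes: max(11, 922, 514) = 922.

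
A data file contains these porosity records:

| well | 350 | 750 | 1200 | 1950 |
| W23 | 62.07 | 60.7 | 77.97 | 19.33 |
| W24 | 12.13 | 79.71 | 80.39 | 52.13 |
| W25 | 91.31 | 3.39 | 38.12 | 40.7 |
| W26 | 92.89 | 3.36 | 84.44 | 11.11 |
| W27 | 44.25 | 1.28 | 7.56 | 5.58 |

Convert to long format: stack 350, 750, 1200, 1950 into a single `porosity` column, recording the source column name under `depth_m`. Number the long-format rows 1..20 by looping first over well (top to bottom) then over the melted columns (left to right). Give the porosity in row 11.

38.12

20 rows total (5 × 4). Row 11: index ⌊(11-1)/4⌋ = 2 into well → W25; (11-1) mod 4 = 2 into the melted columns → 1200.
So row 11 is (W25, 1200, 38.12); porosity = 38.12.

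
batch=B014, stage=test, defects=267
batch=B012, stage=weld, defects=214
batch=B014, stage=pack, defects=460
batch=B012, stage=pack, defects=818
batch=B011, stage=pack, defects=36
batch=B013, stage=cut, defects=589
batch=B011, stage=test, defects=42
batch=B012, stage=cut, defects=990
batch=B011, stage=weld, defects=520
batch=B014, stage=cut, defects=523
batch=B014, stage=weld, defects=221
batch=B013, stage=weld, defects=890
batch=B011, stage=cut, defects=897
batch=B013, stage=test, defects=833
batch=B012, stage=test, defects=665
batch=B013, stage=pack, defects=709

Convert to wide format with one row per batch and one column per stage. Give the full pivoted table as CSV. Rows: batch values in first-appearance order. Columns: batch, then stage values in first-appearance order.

batch,test,weld,pack,cut
B014,267,221,460,523
B012,665,214,818,990
B011,42,520,36,897
B013,833,890,709,589

Columns: batch plus the 4 distinct stage values (test, weld, pack, cut).
For example, row B014 column test takes defects=267 from the long row (B014, test).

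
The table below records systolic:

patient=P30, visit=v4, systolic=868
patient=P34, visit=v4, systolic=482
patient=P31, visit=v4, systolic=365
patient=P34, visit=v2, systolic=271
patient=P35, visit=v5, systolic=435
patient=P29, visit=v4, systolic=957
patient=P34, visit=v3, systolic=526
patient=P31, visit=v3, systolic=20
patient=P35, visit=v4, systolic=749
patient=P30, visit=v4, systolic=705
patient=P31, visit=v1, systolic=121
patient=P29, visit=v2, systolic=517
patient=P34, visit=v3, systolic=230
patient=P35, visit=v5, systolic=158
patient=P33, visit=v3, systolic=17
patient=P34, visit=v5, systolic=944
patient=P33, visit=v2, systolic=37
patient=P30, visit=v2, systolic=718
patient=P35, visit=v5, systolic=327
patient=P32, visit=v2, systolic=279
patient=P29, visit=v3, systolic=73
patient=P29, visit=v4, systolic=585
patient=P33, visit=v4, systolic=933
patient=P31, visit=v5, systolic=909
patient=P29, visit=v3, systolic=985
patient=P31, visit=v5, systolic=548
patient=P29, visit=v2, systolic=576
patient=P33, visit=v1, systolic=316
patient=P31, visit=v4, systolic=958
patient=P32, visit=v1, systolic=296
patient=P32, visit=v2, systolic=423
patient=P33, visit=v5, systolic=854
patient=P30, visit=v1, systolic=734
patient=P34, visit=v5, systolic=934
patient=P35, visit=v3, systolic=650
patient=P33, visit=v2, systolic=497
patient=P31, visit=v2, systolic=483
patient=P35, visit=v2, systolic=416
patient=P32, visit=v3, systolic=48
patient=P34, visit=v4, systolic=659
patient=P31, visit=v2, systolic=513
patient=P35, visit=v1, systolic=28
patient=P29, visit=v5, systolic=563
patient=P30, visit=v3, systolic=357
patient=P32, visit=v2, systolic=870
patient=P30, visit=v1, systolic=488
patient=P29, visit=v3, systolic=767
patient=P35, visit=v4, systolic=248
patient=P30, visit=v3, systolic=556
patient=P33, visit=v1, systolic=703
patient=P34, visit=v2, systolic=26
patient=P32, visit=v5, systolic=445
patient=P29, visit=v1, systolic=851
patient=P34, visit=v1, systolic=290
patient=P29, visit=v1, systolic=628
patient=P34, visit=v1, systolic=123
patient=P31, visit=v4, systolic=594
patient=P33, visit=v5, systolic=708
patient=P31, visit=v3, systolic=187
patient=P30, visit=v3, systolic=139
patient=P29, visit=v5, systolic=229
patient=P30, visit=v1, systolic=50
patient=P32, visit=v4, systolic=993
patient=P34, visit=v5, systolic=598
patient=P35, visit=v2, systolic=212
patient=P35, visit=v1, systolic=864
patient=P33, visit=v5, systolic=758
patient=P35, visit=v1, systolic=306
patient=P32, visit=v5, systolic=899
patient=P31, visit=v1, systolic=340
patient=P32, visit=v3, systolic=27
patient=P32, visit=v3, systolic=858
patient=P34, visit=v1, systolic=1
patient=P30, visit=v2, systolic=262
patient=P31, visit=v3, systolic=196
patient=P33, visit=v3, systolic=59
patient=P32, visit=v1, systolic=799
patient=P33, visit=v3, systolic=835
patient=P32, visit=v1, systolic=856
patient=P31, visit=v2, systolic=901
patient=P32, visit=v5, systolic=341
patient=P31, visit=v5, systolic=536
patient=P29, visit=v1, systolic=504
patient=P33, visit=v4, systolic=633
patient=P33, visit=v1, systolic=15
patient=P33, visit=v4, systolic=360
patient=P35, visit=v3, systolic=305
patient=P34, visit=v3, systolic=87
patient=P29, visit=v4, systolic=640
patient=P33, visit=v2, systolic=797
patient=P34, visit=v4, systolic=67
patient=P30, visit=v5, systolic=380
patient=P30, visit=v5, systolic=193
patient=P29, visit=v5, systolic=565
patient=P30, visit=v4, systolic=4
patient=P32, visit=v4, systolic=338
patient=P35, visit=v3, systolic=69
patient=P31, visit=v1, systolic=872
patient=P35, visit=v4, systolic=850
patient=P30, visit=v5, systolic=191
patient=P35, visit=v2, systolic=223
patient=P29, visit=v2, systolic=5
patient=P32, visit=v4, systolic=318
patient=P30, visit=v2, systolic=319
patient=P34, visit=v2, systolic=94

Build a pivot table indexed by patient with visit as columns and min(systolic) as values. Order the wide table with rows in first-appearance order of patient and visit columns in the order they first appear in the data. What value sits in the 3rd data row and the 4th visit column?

With rows in first-appearance order of patient, row 3 is patient=P31. visit columns in first-appearance order: v4, v2, v5, v3, v1; column 4 is v3.
Long rows with patient=P31, visit=v3: min(20, 187, 196) = 20.

20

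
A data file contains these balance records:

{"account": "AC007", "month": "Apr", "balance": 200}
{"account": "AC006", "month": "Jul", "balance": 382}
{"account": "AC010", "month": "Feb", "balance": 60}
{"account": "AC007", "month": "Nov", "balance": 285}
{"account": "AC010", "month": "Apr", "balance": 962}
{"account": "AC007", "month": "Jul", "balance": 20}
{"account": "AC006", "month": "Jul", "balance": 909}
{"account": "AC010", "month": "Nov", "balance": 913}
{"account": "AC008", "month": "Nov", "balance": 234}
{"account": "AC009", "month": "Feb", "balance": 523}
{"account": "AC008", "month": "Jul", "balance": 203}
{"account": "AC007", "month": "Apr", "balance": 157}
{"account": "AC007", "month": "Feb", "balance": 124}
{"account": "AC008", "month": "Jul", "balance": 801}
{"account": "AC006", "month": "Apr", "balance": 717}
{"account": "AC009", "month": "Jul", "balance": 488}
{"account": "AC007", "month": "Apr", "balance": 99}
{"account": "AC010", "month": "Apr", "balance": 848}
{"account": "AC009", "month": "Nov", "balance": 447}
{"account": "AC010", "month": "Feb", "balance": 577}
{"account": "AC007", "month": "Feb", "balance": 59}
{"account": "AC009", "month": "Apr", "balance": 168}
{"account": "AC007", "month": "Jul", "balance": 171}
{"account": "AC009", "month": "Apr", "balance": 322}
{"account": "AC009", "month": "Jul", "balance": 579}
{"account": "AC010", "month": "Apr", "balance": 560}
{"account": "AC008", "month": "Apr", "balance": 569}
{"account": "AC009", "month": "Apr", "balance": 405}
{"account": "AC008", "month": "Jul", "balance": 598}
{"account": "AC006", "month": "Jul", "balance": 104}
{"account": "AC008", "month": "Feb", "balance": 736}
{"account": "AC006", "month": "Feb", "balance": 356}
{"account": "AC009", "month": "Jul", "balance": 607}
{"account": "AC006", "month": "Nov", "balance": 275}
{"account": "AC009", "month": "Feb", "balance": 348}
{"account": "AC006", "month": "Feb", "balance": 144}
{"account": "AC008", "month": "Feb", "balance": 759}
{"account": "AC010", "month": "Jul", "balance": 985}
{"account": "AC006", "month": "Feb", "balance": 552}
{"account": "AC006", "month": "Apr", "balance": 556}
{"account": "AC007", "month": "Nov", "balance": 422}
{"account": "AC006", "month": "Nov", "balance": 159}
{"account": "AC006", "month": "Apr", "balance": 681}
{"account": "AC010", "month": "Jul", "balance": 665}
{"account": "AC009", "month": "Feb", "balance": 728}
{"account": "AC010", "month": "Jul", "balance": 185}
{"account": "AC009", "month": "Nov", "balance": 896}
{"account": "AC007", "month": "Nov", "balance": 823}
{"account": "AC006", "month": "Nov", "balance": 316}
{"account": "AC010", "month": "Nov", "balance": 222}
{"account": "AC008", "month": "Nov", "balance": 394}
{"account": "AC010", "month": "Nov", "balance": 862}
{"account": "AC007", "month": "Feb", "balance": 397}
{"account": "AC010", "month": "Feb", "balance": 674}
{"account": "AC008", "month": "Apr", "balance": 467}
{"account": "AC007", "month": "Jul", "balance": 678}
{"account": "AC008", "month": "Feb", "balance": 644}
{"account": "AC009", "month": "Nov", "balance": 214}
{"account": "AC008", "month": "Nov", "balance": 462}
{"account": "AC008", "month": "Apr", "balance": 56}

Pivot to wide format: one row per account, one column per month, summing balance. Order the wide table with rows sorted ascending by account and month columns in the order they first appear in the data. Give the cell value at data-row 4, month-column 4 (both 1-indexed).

1557

With rows sorted ascending by account, row 4 is account=AC009. month columns in first-appearance order: Apr, Jul, Feb, Nov; column 4 is Nov.
Long rows with account=AC009, month=Nov: 447 + 896 + 214 = 1557.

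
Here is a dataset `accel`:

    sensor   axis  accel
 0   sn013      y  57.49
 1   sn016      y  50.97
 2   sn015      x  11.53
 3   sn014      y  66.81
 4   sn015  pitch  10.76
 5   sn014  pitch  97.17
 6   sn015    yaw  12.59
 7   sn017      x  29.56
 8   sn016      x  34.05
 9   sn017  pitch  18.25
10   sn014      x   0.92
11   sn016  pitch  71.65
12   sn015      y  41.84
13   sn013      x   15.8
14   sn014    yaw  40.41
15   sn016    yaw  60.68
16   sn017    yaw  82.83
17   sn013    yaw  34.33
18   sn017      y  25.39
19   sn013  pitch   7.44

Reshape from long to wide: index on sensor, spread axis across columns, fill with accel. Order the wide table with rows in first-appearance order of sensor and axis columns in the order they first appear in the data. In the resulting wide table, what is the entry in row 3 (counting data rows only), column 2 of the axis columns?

11.53

With rows in first-appearance order of sensor, row 3 is sensor=sn015. axis columns in first-appearance order: y, x, pitch, yaw; column 2 is x.
Long rows with sensor=sn015, axis=x: accel = 11.53.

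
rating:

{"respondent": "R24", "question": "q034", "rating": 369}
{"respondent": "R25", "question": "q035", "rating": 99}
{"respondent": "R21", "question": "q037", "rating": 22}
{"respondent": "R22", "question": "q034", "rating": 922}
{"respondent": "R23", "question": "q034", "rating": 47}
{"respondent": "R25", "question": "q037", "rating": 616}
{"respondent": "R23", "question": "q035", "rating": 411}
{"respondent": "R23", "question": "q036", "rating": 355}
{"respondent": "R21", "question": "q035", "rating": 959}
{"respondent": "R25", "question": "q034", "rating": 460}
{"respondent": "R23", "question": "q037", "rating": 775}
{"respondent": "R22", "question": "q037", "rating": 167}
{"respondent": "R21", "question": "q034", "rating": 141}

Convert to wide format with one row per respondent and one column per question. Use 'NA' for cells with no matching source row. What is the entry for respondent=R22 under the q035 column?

NA

No long-format row has respondent=R22 and question=q035, so the cell is NA.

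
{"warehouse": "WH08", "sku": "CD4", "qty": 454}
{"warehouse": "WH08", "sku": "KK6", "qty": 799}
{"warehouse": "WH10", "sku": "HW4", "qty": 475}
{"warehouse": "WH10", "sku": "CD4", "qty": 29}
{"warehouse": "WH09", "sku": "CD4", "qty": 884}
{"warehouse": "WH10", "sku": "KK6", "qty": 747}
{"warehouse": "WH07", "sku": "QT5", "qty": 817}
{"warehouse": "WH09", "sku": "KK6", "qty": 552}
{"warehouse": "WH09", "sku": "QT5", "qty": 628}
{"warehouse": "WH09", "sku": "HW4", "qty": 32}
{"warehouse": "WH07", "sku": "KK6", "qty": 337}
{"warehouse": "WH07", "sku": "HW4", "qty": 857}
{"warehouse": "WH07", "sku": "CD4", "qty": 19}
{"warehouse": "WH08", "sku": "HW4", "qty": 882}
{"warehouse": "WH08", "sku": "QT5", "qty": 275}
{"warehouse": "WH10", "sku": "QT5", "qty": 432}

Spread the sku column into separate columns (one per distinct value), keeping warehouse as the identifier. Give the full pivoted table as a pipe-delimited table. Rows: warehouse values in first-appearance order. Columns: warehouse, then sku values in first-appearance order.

Columns: warehouse plus the 4 distinct sku values (CD4, KK6, HW4, QT5).
For example, row WH08 column CD4 takes qty=454 from the long row (WH08, CD4).

| warehouse | CD4 | KK6 | HW4 | QT5 |
| WH08 | 454 | 799 | 882 | 275 |
| WH10 | 29 | 747 | 475 | 432 |
| WH09 | 884 | 552 | 32 | 628 |
| WH07 | 19 | 337 | 857 | 817 |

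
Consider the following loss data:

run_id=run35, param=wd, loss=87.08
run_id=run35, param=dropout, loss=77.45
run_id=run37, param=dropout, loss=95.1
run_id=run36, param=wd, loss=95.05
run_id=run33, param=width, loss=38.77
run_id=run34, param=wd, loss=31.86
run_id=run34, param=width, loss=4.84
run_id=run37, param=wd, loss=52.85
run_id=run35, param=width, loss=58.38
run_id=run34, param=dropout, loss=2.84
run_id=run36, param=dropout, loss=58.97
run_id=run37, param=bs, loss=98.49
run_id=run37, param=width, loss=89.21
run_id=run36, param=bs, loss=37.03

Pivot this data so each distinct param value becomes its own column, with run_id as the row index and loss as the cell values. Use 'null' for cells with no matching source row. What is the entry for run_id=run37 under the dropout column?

The long row with run_id=run37, param=dropout has loss=95.1.

95.1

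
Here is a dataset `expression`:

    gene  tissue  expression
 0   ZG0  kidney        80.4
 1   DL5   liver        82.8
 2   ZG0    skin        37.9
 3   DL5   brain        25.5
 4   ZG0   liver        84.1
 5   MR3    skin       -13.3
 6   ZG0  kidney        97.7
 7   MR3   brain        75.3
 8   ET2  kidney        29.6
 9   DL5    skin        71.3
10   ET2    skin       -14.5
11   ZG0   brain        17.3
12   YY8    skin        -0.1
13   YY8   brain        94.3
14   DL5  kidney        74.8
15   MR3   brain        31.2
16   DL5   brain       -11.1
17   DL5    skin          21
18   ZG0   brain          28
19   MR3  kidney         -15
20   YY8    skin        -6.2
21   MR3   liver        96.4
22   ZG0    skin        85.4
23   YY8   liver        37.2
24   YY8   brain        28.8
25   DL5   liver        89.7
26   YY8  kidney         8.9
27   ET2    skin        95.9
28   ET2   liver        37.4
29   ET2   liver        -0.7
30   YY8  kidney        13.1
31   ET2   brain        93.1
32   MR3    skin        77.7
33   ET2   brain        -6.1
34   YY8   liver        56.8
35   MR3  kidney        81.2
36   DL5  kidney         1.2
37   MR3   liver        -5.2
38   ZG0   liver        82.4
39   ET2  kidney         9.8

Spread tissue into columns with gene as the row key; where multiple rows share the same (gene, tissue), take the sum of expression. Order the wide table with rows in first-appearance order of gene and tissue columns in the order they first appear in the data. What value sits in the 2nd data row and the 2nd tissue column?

With rows in first-appearance order of gene, row 2 is gene=DL5. tissue columns in first-appearance order: kidney, liver, skin, brain; column 2 is liver.
Long rows with gene=DL5, tissue=liver: 82.8 + 89.7 = 172.5.

172.5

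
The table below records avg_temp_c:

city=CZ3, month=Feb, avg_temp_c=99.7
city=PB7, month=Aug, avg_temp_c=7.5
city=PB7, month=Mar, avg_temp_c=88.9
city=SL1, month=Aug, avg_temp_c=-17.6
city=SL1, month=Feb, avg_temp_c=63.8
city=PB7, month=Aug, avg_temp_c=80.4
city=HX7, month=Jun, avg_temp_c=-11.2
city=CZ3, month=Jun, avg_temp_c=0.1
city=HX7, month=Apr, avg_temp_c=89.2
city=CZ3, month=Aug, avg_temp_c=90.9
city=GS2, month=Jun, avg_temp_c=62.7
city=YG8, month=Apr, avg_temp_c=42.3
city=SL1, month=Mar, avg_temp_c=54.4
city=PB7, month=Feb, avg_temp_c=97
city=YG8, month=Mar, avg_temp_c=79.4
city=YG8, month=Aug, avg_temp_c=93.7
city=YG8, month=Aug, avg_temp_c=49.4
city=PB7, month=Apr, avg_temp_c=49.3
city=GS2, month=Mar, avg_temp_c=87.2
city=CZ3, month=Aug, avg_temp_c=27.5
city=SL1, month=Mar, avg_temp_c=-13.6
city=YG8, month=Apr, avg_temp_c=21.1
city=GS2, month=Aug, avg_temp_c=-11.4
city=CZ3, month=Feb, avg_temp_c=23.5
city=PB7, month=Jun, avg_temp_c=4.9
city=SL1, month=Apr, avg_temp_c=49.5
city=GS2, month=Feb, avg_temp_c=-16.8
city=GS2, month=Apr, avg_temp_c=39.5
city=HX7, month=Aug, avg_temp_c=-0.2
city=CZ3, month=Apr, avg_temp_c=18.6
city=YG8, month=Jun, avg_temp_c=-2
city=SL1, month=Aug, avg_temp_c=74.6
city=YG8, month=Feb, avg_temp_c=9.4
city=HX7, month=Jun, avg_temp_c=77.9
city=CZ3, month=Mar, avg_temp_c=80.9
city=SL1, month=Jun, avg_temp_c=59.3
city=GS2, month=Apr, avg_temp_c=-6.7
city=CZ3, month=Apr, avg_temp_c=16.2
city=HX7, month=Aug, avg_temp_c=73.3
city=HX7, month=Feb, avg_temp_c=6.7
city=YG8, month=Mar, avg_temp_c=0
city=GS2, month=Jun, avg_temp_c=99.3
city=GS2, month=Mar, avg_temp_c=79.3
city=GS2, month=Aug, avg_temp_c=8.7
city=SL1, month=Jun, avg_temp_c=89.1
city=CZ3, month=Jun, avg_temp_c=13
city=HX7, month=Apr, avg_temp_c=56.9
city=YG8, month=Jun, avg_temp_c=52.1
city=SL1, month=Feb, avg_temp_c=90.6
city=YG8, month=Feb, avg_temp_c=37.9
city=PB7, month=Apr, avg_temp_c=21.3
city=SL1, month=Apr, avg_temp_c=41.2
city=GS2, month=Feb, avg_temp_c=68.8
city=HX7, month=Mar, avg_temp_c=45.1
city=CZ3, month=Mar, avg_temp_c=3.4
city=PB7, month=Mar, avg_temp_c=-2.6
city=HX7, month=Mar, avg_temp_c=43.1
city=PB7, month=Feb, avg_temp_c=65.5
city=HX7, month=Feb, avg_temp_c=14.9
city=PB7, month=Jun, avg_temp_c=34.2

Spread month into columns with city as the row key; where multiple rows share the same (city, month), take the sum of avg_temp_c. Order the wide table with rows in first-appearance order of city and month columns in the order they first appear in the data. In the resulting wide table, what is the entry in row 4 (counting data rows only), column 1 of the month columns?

With rows in first-appearance order of city, row 4 is city=HX7. month columns in first-appearance order: Feb, Aug, Mar, Jun, Apr; column 1 is Feb.
Long rows with city=HX7, month=Feb: 6.7 + 14.9 = 21.6.

21.6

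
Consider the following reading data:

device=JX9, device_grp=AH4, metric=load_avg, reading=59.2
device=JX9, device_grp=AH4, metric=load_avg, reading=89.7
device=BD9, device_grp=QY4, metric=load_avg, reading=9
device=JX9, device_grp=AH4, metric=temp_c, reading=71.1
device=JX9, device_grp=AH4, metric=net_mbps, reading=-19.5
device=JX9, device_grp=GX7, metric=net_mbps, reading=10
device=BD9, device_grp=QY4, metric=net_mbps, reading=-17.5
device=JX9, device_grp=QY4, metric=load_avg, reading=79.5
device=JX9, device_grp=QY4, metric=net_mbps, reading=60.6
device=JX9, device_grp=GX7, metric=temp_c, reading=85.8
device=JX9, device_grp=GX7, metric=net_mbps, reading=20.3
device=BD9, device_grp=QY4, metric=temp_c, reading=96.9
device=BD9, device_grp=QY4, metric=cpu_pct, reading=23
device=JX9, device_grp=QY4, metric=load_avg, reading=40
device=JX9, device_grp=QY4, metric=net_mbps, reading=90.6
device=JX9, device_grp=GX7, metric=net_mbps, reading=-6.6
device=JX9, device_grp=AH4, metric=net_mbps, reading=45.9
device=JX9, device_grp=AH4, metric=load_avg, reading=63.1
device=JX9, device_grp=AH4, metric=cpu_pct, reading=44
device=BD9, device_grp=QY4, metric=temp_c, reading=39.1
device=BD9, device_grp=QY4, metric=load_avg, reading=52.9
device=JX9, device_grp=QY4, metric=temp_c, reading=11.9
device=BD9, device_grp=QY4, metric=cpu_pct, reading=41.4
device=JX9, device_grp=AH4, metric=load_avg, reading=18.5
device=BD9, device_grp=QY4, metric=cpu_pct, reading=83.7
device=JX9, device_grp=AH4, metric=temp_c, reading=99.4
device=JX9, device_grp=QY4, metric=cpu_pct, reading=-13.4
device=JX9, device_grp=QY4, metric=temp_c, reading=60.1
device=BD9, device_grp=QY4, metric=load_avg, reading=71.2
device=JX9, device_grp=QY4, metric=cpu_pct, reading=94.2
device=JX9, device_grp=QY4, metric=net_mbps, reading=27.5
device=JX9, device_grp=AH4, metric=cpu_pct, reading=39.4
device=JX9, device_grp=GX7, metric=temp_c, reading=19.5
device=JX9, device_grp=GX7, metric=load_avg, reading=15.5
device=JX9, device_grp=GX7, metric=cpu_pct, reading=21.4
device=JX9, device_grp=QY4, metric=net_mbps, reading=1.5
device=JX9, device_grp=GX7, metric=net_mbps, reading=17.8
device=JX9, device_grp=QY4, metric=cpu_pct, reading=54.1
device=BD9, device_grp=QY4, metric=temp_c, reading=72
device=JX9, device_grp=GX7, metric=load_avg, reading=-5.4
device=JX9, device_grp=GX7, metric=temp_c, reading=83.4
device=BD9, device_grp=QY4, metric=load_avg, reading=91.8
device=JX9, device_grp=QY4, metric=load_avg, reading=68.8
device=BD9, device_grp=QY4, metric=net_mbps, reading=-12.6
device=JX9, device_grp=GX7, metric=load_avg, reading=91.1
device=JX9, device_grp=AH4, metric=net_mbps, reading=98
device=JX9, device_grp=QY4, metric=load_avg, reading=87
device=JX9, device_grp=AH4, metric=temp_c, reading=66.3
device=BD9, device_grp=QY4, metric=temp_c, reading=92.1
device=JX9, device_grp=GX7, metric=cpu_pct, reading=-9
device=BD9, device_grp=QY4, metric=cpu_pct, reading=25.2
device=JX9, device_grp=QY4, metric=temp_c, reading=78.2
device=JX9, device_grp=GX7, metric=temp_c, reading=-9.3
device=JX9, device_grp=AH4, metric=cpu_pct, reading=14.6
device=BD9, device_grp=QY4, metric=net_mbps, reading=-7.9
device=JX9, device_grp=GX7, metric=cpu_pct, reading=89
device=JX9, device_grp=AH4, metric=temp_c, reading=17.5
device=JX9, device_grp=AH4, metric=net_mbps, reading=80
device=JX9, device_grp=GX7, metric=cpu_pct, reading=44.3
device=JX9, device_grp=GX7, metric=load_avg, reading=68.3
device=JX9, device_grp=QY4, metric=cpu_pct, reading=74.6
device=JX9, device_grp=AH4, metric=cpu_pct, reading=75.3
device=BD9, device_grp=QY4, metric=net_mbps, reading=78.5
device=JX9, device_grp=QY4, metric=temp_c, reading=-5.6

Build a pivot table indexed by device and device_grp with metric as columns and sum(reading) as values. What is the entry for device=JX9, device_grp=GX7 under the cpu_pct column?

Rows with device=JX9, device_grp=GX7 and metric=cpu_pct: reading values are 21.4, -9, 89, 44.3.
21.4 + -9 + 89 + 44.3 = 145.7.

145.7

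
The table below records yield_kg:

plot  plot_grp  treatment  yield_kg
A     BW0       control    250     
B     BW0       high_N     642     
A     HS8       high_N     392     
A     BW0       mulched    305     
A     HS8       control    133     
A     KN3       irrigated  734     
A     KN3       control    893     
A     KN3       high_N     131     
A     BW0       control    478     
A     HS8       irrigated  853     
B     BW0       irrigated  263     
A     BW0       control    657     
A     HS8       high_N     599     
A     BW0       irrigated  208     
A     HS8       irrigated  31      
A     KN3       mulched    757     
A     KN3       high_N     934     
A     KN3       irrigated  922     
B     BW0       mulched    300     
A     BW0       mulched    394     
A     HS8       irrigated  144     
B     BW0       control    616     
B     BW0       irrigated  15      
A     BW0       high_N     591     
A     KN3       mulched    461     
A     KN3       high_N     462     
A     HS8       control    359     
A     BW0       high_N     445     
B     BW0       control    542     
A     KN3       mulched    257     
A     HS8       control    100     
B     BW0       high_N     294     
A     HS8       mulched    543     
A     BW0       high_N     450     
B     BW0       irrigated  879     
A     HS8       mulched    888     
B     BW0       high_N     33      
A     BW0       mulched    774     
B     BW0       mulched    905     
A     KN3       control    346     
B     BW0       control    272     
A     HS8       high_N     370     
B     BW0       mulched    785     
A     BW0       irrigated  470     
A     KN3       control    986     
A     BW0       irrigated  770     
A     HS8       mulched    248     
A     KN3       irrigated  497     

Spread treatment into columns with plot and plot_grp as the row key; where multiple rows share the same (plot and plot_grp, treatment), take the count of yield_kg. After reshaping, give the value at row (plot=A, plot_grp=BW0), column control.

3

Rows with plot=A, plot_grp=BW0 and treatment=control: yield_kg values are 250, 478, 657.
3 rows match — count = 3.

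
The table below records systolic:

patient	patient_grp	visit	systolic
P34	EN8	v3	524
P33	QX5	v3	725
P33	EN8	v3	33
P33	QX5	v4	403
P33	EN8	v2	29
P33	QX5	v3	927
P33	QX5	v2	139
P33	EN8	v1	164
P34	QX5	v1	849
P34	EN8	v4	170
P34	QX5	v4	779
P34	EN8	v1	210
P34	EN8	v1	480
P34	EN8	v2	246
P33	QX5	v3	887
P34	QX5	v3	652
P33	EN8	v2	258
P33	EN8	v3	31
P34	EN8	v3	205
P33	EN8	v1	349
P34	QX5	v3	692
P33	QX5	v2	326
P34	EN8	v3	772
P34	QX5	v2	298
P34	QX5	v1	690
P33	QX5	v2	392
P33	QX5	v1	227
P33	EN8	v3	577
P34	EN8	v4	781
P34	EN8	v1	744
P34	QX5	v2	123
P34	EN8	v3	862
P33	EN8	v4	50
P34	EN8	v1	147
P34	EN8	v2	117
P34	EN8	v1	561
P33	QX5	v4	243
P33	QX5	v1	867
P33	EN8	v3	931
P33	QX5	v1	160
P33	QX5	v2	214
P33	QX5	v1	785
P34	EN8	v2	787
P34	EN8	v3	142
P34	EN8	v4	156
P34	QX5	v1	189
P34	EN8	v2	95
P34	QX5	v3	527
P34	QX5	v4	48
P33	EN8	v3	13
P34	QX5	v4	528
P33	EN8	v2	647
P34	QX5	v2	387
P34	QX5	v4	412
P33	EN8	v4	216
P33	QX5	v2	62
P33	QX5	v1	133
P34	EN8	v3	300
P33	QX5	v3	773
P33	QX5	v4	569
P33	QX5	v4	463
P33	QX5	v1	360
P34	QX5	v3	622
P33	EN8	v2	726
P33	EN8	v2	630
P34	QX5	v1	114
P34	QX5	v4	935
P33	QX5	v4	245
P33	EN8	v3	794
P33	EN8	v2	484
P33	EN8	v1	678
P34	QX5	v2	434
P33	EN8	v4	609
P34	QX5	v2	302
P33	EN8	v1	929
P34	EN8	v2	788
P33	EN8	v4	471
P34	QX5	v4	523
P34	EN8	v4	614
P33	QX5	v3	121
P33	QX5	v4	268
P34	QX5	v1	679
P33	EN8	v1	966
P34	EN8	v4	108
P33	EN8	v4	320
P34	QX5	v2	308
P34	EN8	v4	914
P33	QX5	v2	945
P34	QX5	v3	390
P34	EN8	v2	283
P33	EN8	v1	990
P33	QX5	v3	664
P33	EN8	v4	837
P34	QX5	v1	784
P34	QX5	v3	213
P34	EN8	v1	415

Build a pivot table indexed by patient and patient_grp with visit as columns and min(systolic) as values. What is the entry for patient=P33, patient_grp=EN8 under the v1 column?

Rows with patient=P33, patient_grp=EN8 and visit=v1: systolic values are 164, 349, 678, 929, 966, 990.
min(164, 349, 678, 929, 966, 990) = 164.

164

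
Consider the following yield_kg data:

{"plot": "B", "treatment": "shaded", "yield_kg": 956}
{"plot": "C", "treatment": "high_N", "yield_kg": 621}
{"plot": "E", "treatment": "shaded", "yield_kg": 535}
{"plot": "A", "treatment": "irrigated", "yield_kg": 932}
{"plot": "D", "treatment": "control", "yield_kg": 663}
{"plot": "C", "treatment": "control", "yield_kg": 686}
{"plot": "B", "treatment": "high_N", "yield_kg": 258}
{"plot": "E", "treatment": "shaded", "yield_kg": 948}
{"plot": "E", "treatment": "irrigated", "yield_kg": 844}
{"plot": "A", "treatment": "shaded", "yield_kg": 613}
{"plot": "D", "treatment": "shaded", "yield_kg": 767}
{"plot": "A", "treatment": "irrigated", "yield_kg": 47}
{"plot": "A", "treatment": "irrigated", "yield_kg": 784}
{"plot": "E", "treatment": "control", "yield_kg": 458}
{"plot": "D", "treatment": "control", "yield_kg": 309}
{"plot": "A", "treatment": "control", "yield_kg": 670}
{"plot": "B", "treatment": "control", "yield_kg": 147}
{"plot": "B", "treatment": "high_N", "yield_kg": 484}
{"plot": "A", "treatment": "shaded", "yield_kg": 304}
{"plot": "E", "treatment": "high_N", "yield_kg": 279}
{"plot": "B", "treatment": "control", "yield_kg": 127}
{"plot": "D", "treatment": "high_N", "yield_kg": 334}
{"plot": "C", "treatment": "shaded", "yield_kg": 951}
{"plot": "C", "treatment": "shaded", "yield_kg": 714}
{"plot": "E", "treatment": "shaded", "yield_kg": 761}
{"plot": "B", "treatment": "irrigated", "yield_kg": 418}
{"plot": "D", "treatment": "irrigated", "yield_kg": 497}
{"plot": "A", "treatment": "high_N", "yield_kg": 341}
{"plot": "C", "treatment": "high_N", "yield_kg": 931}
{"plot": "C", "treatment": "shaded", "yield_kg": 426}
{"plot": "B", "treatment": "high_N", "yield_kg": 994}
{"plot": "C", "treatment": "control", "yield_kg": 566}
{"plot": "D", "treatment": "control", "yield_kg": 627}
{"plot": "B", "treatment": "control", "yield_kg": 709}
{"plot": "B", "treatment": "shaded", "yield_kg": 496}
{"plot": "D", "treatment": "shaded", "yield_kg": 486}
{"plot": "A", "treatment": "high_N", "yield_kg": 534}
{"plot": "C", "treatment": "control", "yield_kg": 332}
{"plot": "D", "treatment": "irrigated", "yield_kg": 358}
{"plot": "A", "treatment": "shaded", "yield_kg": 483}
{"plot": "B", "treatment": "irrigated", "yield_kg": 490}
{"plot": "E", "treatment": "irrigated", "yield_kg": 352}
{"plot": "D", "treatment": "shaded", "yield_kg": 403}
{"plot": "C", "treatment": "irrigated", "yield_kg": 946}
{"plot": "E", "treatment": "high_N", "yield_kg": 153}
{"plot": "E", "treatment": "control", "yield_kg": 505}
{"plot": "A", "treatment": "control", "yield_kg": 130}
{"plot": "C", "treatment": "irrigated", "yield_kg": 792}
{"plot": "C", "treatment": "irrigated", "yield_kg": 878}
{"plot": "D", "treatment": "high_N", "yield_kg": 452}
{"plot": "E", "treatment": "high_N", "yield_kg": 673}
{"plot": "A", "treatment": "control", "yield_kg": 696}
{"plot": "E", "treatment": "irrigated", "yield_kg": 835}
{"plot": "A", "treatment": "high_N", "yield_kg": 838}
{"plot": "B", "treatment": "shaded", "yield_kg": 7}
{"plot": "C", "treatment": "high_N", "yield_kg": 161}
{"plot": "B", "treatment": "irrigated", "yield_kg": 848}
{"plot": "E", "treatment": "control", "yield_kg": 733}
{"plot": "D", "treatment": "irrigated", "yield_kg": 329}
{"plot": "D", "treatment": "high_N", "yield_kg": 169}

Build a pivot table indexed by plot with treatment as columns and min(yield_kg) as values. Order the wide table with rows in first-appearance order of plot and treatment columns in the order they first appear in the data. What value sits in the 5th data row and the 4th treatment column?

With rows in first-appearance order of plot, row 5 is plot=D. treatment columns in first-appearance order: shaded, high_N, irrigated, control; column 4 is control.
Long rows with plot=D, treatment=control: min(663, 309, 627) = 309.

309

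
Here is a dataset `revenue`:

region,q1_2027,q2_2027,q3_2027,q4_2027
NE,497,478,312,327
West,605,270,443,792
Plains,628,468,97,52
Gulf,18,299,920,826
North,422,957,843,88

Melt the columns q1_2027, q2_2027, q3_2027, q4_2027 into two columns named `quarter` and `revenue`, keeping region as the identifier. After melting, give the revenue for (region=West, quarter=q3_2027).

Unpivoting turns each (region, wide-column) pair into one long row.
The wide cell at row West, column q3_2027 holds 443, so the long row (West, q3_2027) has revenue=443.

443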